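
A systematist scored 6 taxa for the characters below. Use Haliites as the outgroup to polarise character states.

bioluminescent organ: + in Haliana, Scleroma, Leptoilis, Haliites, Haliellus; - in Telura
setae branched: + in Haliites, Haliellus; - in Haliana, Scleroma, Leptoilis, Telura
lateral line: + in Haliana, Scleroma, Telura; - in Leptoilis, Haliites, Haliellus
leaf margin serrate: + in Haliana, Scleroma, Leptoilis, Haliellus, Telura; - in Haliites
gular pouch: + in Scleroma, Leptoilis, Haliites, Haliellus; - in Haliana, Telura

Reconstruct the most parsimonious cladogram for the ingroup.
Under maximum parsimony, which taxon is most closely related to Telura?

Character polarity is set by the outgroup: the derived state is whichever differs from the outgroup's state, so for bioluminescent organ, setae branched, gular pouch the derived state is '-', and for the remaining characters it is '+'.
bioluminescent organ (derived state '-') is unique to Telura (autapomorphy; uninformative for grouping).
setae branched (derived state '-') is shared by Haliana, Leptoilis, Scleroma, and Telura — a synapomorphy uniting that clade.
lateral line (derived state '+') is shared by Haliana, Scleroma, and Telura — a synapomorphy uniting that clade.
leaf margin serrate (derived state '+') is shared by all ingroup taxa — unites the whole ingroup.
gular pouch: derived state '-' in Haliana and Telura only — synapomorphy for {Haliana, Telura}.
Most parsimonious ingroup topology: (Haliellus,(Leptoilis,((Haliana,Telura),Scleroma))).
Telura and Haliana form a cherry on this tree, so they are sister taxa.

Haliana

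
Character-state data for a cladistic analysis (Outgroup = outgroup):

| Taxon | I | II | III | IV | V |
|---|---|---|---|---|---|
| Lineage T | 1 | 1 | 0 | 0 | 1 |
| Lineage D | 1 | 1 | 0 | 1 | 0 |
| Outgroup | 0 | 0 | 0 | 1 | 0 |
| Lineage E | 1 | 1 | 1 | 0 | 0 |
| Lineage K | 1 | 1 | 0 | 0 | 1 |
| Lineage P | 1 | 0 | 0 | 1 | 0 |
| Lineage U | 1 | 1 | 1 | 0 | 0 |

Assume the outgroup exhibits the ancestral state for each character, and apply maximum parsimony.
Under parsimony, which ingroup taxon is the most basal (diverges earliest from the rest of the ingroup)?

Character polarity is set by the outgroup: the derived state is whichever differs from the outgroup's state, so for IV the derived state is '0', and for the remaining characters it is '1'.
All ingroup taxa share the derived state '1' for I; it defines the ingroup but does not resolve relationships within it.
Only Lineage D, Lineage E, Lineage K, Lineage T, and Lineage U show the derived state '1' for II, supporting them as a clade.
Only Lineage E and Lineage U show the derived state '1' for III, supporting them as a clade.
IV (derived state '0') is shared by Lineage E, Lineage K, Lineage T, and Lineage U — a synapomorphy uniting that clade.
V (derived state '1') is shared by Lineage K and Lineage T — a synapomorphy uniting that clade.
Most parsimonious ingroup topology: ((((Lineage K,Lineage T),(Lineage U,Lineage E)),Lineage D),Lineage P).
Lineage P is sister to the clade containing all other ingroup taxa, so it is the earliest-diverging (most basal) ingroup lineage.

Lineage P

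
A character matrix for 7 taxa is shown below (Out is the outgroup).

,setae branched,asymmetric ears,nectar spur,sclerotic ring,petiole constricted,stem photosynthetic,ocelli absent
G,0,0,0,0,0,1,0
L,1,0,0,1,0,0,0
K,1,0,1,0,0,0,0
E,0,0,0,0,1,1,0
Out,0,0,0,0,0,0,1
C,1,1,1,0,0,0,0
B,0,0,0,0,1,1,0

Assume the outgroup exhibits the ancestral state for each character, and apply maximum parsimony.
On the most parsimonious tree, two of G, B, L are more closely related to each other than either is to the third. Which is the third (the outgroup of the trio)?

L

Character polarity is set by the outgroup: the derived state is whichever differs from the outgroup's state, so for ocelli absent the derived state is '0', and for the remaining characters it is '1'.
Only C, K, and L show the derived state '1' for setae branched, supporting them as a clade.
asymmetric ears: derived state '1' in C only — an autapomorphy, so it tells us nothing about relationships among taxa.
nectar spur: derived state '1' in C and K only — synapomorphy for {C, K}.
sclerotic ring: derived state '1' in L only — an autapomorphy, so it tells us nothing about relationships among taxa.
petiole constricted (derived state '1') is shared by B and E — a synapomorphy uniting that clade.
stem photosynthetic: derived state '1' in B, E, and G only — synapomorphy for {B, E, G}.
All ingroup taxa share the derived state '0' for ocelli absent; it defines the ingroup but does not resolve relationships within it.
Most parsimonious ingroup topology: ((G,(B,E)),((C,K),L)).
G and B share a more recent common ancestor with each other than either does with L, so L is the least closely related of the three.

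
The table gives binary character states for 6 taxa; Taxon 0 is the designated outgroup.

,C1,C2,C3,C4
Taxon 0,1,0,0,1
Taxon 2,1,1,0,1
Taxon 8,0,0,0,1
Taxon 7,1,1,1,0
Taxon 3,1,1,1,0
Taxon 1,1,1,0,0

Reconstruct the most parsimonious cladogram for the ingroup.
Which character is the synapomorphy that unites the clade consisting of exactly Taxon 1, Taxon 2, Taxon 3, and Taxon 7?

Character polarity is set by the outgroup: the derived state is whichever differs from the outgroup's state, so for C1, C4 the derived state is '0', and for the remaining characters it is '1'.
C1: derived state '0' in Taxon 8 only — an autapomorphy, so it tells us nothing about relationships among taxa.
Only Taxon 1, Taxon 2, Taxon 3, and Taxon 7 show the derived state '1' for C2, supporting them as a clade.
C3 (derived state '1') is shared by Taxon 3 and Taxon 7 — a synapomorphy uniting that clade.
Only Taxon 1, Taxon 3, and Taxon 7 show the derived state '0' for C4, supporting them as a clade.
Most parsimonious ingroup topology: ((Taxon 2,((Taxon 7,Taxon 3),Taxon 1)),Taxon 8).
The clade {Taxon 1, Taxon 2, Taxon 3, Taxon 7} is supported by C2: its derived state '1' occurs in exactly those taxa and in no other taxon (including the outgroup).

C2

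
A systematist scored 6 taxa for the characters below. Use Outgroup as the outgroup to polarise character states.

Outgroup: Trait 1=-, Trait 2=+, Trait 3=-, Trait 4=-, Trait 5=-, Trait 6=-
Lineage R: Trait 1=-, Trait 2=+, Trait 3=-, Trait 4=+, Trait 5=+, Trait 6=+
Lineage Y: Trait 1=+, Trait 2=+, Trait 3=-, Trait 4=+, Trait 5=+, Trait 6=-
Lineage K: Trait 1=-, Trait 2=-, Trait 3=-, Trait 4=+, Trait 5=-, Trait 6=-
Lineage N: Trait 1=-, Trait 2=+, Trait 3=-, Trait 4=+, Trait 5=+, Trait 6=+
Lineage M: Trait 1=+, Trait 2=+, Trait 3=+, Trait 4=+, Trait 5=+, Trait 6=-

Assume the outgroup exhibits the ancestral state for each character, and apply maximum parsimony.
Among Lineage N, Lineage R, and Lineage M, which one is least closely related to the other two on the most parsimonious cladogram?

Lineage M

Character polarity is set by the outgroup: the derived state is whichever differs from the outgroup's state, so for Trait 2 the derived state is '-', and for the remaining characters it is '+'.
Trait 1: derived state '+' in Lineage M and Lineage Y only — synapomorphy for {Lineage M, Lineage Y}.
Trait 2: derived state '-' in Lineage K only — an autapomorphy, so it tells us nothing about relationships among taxa.
Trait 3: derived state '+' in Lineage M only — an autapomorphy, so it tells us nothing about relationships among taxa.
Trait 4 (derived state '+') is shared by all ingroup taxa — unites the whole ingroup.
Only Lineage M, Lineage N, Lineage R, and Lineage Y show the derived state '+' for Trait 5, supporting them as a clade.
Only Lineage N and Lineage R show the derived state '+' for Trait 6, supporting them as a clade.
Most parsimonious ingroup topology: (((Lineage R,Lineage N),(Lineage Y,Lineage M)),Lineage K).
Lineage N and Lineage R share a more recent common ancestor with each other than either does with Lineage M, so Lineage M is the least closely related of the three.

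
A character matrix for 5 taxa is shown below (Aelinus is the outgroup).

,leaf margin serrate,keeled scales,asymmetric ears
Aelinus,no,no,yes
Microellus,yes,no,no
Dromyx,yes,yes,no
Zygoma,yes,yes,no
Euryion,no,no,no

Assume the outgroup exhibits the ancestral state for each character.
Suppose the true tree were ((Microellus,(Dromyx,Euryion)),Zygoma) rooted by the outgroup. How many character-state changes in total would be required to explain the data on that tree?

Map each character onto ((Microellus,(Dromyx,Euryion)),Zygoma) (rooted by Aelinus) and count the minimum state changes it requires (Fitch parsimony):
leaf margin serrate: 2; keeled scales: 2; asymmetric ears: 1.
Total tree length = 5.

5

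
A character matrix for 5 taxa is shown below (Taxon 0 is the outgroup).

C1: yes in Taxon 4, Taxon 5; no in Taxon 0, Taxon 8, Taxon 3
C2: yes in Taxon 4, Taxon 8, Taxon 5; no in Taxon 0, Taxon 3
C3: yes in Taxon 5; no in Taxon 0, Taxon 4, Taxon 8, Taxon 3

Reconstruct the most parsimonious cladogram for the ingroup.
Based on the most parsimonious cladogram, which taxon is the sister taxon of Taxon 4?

The outgroup has state 'no' for every character, so 'yes' is the derived state throughout.
Only Taxon 4 and Taxon 5 show the derived state 'yes' for C1, supporting them as a clade.
C2 (derived state 'yes') is shared by Taxon 4, Taxon 5, and Taxon 8 — a synapomorphy uniting that clade.
C3 (derived state 'yes') is unique to Taxon 5 (autapomorphy; uninformative for grouping).
Most parsimonious ingroup topology: (((Taxon 4,Taxon 5),Taxon 8),Taxon 3).
Taxon 4 and Taxon 5 form a cherry on this tree, so they are sister taxa.

Taxon 5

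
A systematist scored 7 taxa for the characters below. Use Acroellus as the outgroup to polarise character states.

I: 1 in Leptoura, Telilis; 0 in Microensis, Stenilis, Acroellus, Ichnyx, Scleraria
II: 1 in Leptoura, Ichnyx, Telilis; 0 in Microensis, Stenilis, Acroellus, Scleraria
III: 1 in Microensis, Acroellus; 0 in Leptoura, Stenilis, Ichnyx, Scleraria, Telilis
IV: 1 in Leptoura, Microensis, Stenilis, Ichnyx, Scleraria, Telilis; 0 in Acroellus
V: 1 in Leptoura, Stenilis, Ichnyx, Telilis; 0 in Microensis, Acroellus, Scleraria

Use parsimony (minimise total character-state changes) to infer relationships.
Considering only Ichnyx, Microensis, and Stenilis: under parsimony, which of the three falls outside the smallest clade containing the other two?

Microensis

Character polarity is set by the outgroup: the derived state is whichever differs from the outgroup's state, so for III the derived state is '0', and for the remaining characters it is '1'.
I: derived state '1' in Leptoura and Telilis only — synapomorphy for {Leptoura, Telilis}.
II: derived state '1' in Ichnyx, Leptoura, and Telilis only — synapomorphy for {Ichnyx, Leptoura, Telilis}.
III (derived state '0') is shared by Ichnyx, Leptoura, Scleraria, Stenilis, and Telilis — a synapomorphy uniting that clade.
IV (derived state '1') is shared by all ingroup taxa — unites the whole ingroup.
Only Ichnyx, Leptoura, Stenilis, and Telilis show the derived state '1' for V, supporting them as a clade.
Most parsimonious ingroup topology: ((((Ichnyx,(Leptoura,Telilis)),Stenilis),Scleraria),Microensis).
Ichnyx and Stenilis share a more recent common ancestor with each other than either does with Microensis, so Microensis is the least closely related of the three.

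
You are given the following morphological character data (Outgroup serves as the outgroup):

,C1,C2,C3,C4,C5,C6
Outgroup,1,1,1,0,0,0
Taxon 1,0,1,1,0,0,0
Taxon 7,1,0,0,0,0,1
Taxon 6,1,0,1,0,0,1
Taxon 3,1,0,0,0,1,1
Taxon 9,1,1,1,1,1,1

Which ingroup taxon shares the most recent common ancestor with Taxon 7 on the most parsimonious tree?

Taxon 3

Character polarity is set by the outgroup: the derived state is whichever differs from the outgroup's state, so for C1, C2, C3 the derived state is '0', and for the remaining characters it is '1'.
C1: derived state '0' in Taxon 1 only — an autapomorphy, so it tells us nothing about relationships among taxa.
C2: derived state '0' in Taxon 3, Taxon 6, and Taxon 7 only — synapomorphy for {Taxon 3, Taxon 6, Taxon 7}.
C3: derived state '0' in Taxon 3 and Taxon 7 only — synapomorphy for {Taxon 3, Taxon 7}.
C4: derived state '1' in Taxon 9 only — an autapomorphy, so it tells us nothing about relationships among taxa.
C5 groups Taxon 3 and Taxon 9, which is incompatible with the clades supported by the remaining characters; treating it as convergent (homoplasy) costs fewer steps than any alternative tree.
Only Taxon 3, Taxon 6, Taxon 7, and Taxon 9 show the derived state '1' for C6, supporting them as a clade.
Most parsimonious ingroup topology: (Taxon 1,(((Taxon 7,Taxon 3),Taxon 6),Taxon 9)).
Taxon 7 and Taxon 3 form a cherry on this tree, so they are sister taxa.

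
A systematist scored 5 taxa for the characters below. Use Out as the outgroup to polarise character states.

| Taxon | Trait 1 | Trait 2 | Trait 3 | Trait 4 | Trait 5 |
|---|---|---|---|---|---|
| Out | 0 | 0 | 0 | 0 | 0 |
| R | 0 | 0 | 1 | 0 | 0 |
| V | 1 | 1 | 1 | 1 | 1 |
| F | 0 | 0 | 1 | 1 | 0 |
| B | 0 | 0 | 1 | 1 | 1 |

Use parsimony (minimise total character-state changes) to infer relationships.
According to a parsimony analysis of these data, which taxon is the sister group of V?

B

The outgroup has state '0' for every character, so '1' is the derived state throughout.
Trait 1: derived state '1' in V only — an autapomorphy, so it tells us nothing about relationships among taxa.
Trait 2: derived state '1' in V only — an autapomorphy, so it tells us nothing about relationships among taxa.
Trait 3 (derived state '1') is shared by all ingroup taxa — unites the whole ingroup.
Only B, F, and V show the derived state '1' for Trait 4, supporting them as a clade.
Trait 5: derived state '1' in B and V only — synapomorphy for {B, V}.
Most parsimonious ingroup topology: (R,((V,B),F)).
V and B form a cherry on this tree, so they are sister taxa.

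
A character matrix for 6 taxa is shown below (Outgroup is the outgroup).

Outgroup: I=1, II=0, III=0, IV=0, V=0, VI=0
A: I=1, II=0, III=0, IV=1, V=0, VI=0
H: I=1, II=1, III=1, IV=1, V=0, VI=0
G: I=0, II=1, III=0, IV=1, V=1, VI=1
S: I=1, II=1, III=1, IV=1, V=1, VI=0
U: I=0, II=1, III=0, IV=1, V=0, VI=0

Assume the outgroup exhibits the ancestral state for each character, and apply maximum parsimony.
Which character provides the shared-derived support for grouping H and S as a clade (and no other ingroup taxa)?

Character polarity is set by the outgroup: the derived state is whichever differs from the outgroup's state, so for I the derived state is '0', and for the remaining characters it is '1'.
I (derived state '0') is shared by G and U — a synapomorphy uniting that clade.
Only G, H, S, and U show the derived state '1' for II, supporting them as a clade.
Only H and S show the derived state '1' for III, supporting them as a clade.
IV (derived state '1') is shared by all ingroup taxa — unites the whole ingroup.
V groups G and S, which is incompatible with the clades supported by the remaining characters; treating it as convergent (homoplasy) costs fewer steps than any alternative tree.
VI (derived state '1') is unique to G (autapomorphy; uninformative for grouping).
Most parsimonious ingroup topology: (A,((H,S),(G,U))).
The clade {H, S} is supported by III: its derived state '1' occurs in exactly those taxa and in no other taxon (including the outgroup).

III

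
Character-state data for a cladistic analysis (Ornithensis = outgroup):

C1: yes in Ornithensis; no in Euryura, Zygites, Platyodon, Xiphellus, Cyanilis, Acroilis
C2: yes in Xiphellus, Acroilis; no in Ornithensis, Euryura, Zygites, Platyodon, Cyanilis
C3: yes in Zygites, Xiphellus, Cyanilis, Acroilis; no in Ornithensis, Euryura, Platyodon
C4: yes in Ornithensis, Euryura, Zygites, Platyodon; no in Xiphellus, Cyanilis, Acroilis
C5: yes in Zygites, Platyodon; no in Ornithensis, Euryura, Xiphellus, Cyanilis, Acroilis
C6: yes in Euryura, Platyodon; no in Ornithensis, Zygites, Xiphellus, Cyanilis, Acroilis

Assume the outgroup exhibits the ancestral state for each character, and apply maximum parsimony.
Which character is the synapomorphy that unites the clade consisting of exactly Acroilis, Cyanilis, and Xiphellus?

Character polarity is set by the outgroup: the derived state is whichever differs from the outgroup's state, so for C1, C4 the derived state is 'no', and for the remaining characters it is 'yes'.
C1 (derived state 'no') is shared by all ingroup taxa — unites the whole ingroup.
C2 (derived state 'yes') is shared by Acroilis and Xiphellus — a synapomorphy uniting that clade.
C3 (derived state 'yes') is shared by Acroilis, Cyanilis, Xiphellus, and Zygites — a synapomorphy uniting that clade.
C4 (derived state 'no') is shared by Acroilis, Cyanilis, and Xiphellus — a synapomorphy uniting that clade.
C5 (state 'yes') occurs in Platyodon and Zygites but conflicts with the nesting implied by the other characters — most parsimoniously interpreted as homoplasy.
Only Euryura and Platyodon show the derived state 'yes' for C6, supporting them as a clade.
Most parsimonious ingroup topology: ((Euryura,Platyodon),(Zygites,((Xiphellus,Acroilis),Cyanilis))).
The clade {Acroilis, Cyanilis, Xiphellus} is supported by C4: its derived state 'no' occurs in exactly those taxa and in no other taxon (including the outgroup).

C4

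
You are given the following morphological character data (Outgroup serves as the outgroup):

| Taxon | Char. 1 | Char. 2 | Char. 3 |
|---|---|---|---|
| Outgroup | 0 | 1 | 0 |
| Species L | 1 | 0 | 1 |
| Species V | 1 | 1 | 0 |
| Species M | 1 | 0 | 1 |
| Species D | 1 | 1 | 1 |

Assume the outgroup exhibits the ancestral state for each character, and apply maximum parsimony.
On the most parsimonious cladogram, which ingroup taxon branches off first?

Species V

Character polarity is set by the outgroup: the derived state is whichever differs from the outgroup's state, so for Char. 2 the derived state is '0', and for the remaining characters it is '1'.
Char. 1 (derived state '1') is shared by all ingroup taxa — unites the whole ingroup.
Char. 2: derived state '0' in Species L and Species M only — synapomorphy for {Species L, Species M}.
Char. 3: derived state '1' in Species D, Species L, and Species M only — synapomorphy for {Species D, Species L, Species M}.
Most parsimonious ingroup topology: (((Species L,Species M),Species D),Species V).
Species V is sister to the clade containing all other ingroup taxa, so it is the earliest-diverging (most basal) ingroup lineage.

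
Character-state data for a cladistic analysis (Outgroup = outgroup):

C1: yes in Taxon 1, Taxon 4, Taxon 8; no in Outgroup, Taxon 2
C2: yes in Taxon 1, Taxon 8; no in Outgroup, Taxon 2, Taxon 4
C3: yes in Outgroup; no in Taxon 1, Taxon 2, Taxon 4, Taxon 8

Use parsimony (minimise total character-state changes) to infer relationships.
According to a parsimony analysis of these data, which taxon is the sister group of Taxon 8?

Character polarity is set by the outgroup: the derived state is whichever differs from the outgroup's state, so for C3 the derived state is 'no', and for the remaining characters it is 'yes'.
C1: derived state 'yes' in Taxon 1, Taxon 4, and Taxon 8 only — synapomorphy for {Taxon 1, Taxon 4, Taxon 8}.
C2: derived state 'yes' in Taxon 1 and Taxon 8 only — synapomorphy for {Taxon 1, Taxon 8}.
All ingroup taxa share the derived state 'no' for C3; it defines the ingroup but does not resolve relationships within it.
Most parsimonious ingroup topology: (((Taxon 8,Taxon 1),Taxon 4),Taxon 2).
Taxon 8 and Taxon 1 form a cherry on this tree, so they are sister taxa.

Taxon 1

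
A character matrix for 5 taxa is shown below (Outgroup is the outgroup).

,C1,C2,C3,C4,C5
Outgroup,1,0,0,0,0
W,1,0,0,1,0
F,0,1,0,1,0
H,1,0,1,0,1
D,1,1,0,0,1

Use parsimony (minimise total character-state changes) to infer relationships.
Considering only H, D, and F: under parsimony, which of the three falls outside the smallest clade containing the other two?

F

Character polarity is set by the outgroup: the derived state is whichever differs from the outgroup's state, so for C1 the derived state is '0', and for the remaining characters it is '1'.
C1: derived state '0' in F only — an autapomorphy, so it tells us nothing about relationships among taxa.
C2 groups D and F, which is incompatible with the clades supported by the remaining characters; treating it as convergent (homoplasy) costs fewer steps than any alternative tree.
C3 (derived state '1') is unique to H (autapomorphy; uninformative for grouping).
C4: derived state '1' in F and W only — synapomorphy for {F, W}.
C5: derived state '1' in D and H only — synapomorphy for {D, H}.
Most parsimonious ingroup topology: ((W,F),(H,D)).
D and H share a more recent common ancestor with each other than either does with F, so F is the least closely related of the three.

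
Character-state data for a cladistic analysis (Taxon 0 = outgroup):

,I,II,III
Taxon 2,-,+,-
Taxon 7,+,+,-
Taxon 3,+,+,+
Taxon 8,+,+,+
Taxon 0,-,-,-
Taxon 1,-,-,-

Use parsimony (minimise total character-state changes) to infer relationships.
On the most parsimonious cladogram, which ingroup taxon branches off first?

The outgroup has state '-' for every character, so '+' is the derived state throughout.
I (derived state '+') is shared by Taxon 3, Taxon 7, and Taxon 8 — a synapomorphy uniting that clade.
II (derived state '+') is shared by Taxon 2, Taxon 3, Taxon 7, and Taxon 8 — a synapomorphy uniting that clade.
III (derived state '+') is shared by Taxon 3 and Taxon 8 — a synapomorphy uniting that clade.
Most parsimonious ingroup topology: ((((Taxon 3,Taxon 8),Taxon 7),Taxon 2),Taxon 1).
Taxon 1 is sister to the clade containing all other ingroup taxa, so it is the earliest-diverging (most basal) ingroup lineage.

Taxon 1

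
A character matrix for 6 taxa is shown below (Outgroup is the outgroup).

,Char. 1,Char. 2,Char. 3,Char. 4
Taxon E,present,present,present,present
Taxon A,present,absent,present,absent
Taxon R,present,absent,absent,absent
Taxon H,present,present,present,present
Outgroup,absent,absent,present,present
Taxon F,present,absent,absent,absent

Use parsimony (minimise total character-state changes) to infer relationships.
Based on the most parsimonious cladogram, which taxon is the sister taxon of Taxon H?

Taxon E

Character polarity is set by the outgroup: the derived state is whichever differs from the outgroup's state, so for Char. 3, Char. 4 the derived state is 'absent', and for the remaining characters it is 'present'.
All ingroup taxa share the derived state 'present' for Char. 1; it defines the ingroup but does not resolve relationships within it.
Only Taxon E and Taxon H show the derived state 'present' for Char. 2, supporting them as a clade.
Char. 3 (derived state 'absent') is shared by Taxon F and Taxon R — a synapomorphy uniting that clade.
Only Taxon A, Taxon F, and Taxon R show the derived state 'absent' for Char. 4, supporting them as a clade.
Most parsimonious ingroup topology: ((Taxon E,Taxon H),((Taxon R,Taxon F),Taxon A)).
Taxon H and Taxon E form a cherry on this tree, so they are sister taxa.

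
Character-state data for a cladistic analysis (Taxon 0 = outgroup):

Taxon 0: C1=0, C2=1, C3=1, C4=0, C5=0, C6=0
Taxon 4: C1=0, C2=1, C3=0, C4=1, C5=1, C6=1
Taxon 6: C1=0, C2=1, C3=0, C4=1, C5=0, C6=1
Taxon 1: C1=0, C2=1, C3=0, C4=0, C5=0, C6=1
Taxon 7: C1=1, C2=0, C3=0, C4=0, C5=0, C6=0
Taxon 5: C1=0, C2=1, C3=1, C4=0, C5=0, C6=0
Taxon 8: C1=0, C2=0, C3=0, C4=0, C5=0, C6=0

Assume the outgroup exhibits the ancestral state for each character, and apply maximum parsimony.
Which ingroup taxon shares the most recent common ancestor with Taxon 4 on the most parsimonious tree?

Character polarity is set by the outgroup: the derived state is whichever differs from the outgroup's state, so for C2, C3 the derived state is '0', and for the remaining characters it is '1'.
C1 (derived state '1') is unique to Taxon 7 (autapomorphy; uninformative for grouping).
Only Taxon 7 and Taxon 8 show the derived state '0' for C2, supporting them as a clade.
C3 (derived state '0') is shared by Taxon 1, Taxon 4, Taxon 6, Taxon 7, and Taxon 8 — a synapomorphy uniting that clade.
C4 (derived state '1') is shared by Taxon 4 and Taxon 6 — a synapomorphy uniting that clade.
C5: derived state '1' in Taxon 4 only — an autapomorphy, so it tells us nothing about relationships among taxa.
Only Taxon 1, Taxon 4, and Taxon 6 show the derived state '1' for C6, supporting them as a clade.
Most parsimonious ingroup topology: ((((Taxon 4,Taxon 6),Taxon 1),(Taxon 7,Taxon 8)),Taxon 5).
Taxon 4 and Taxon 6 form a cherry on this tree, so they are sister taxa.

Taxon 6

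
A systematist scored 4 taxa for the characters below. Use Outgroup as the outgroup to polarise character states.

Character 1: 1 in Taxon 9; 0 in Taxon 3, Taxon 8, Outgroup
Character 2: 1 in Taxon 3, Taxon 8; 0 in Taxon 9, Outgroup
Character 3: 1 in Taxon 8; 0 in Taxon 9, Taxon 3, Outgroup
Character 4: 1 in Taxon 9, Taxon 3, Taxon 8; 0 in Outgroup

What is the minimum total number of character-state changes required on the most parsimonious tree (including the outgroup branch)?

The outgroup has state '0' for every character, so '1' is the derived state throughout.
Character 1 (derived state '1') is unique to Taxon 9 (autapomorphy; uninformative for grouping).
Character 2 (derived state '1') is shared by Taxon 3 and Taxon 8 — a synapomorphy uniting that clade.
Character 3: derived state '1' in Taxon 8 only — an autapomorphy, so it tells us nothing about relationships among taxa.
All ingroup taxa share the derived state '1' for Character 4; it defines the ingroup but does not resolve relationships within it.
Most parsimonious ingroup topology: ((Taxon 8,Taxon 3),Taxon 9).
Changes per character on this tree: Character 1: 1; Character 2: 1; Character 3: 1; Character 4: 1.
Total = 4.

4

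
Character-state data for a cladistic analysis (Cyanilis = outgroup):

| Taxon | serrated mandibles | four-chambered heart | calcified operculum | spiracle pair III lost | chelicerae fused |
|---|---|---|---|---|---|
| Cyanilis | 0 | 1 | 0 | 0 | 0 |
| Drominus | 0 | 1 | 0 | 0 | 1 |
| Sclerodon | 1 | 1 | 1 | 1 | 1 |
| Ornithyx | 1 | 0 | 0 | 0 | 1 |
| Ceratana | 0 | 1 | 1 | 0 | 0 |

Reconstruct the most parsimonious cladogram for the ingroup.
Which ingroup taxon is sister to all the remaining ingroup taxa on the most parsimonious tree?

Ceratana

Character polarity is set by the outgroup: the derived state is whichever differs from the outgroup's state, so for four-chambered heart the derived state is '0', and for the remaining characters it is '1'.
serrated mandibles (derived state '1') is shared by Ornithyx and Sclerodon — a synapomorphy uniting that clade.
four-chambered heart: derived state '0' in Ornithyx only — an autapomorphy, so it tells us nothing about relationships among taxa.
calcified operculum (state '1') occurs in Ceratana and Sclerodon but conflicts with the nesting implied by the other characters — most parsimoniously interpreted as homoplasy.
spiracle pair III lost: derived state '1' in Sclerodon only — an autapomorphy, so it tells us nothing about relationships among taxa.
Only Drominus, Ornithyx, and Sclerodon show the derived state '1' for chelicerae fused, supporting them as a clade.
Most parsimonious ingroup topology: ((Drominus,(Sclerodon,Ornithyx)),Ceratana).
Ceratana is sister to the clade containing all other ingroup taxa, so it is the earliest-diverging (most basal) ingroup lineage.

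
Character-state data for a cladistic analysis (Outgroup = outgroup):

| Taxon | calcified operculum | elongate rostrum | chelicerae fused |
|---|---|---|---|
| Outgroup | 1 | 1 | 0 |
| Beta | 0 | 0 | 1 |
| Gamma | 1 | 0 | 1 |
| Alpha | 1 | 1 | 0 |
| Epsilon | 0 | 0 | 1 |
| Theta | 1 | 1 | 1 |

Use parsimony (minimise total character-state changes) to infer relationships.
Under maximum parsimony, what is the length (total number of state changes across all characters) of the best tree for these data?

Character polarity is set by the outgroup: the derived state is whichever differs from the outgroup's state, so for calcified operculum, elongate rostrum the derived state is '0', and for the remaining characters it is '1'.
calcified operculum: derived state '0' in Beta and Epsilon only — synapomorphy for {Beta, Epsilon}.
elongate rostrum (derived state '0') is shared by Beta, Epsilon, and Gamma — a synapomorphy uniting that clade.
Only Beta, Epsilon, Gamma, and Theta show the derived state '1' for chelicerae fused, supporting them as a clade.
Most parsimonious ingroup topology: ((((Beta,Epsilon),Gamma),Theta),Alpha).
Changes per character on this tree: calcified operculum: 1; elongate rostrum: 1; chelicerae fused: 1.
Total = 3.

3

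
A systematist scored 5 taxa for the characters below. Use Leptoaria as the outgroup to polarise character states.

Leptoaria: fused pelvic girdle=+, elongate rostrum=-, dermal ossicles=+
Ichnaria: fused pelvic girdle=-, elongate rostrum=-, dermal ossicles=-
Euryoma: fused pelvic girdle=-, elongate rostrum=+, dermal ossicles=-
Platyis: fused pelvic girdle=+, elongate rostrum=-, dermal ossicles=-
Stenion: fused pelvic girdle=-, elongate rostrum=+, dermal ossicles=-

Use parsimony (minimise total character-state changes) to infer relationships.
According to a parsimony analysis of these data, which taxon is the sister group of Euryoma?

Stenion

Character polarity is set by the outgroup: the derived state is whichever differs from the outgroup's state, so for fused pelvic girdle, dermal ossicles the derived state is '-', and for the remaining characters it is '+'.
Only Euryoma, Ichnaria, and Stenion show the derived state '-' for fused pelvic girdle, supporting them as a clade.
Only Euryoma and Stenion show the derived state '+' for elongate rostrum, supporting them as a clade.
All ingroup taxa share the derived state '-' for dermal ossicles; it defines the ingroup but does not resolve relationships within it.
Most parsimonious ingroup topology: ((Ichnaria,(Euryoma,Stenion)),Platyis).
Euryoma and Stenion form a cherry on this tree, so they are sister taxa.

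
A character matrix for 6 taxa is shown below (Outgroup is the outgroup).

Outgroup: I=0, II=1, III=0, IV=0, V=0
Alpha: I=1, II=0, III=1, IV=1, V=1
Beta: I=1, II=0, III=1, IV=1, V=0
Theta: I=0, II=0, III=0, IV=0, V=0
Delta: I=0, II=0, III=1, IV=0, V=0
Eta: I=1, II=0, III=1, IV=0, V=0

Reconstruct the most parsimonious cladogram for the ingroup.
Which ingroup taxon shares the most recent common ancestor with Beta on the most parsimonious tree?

Character polarity is set by the outgroup: the derived state is whichever differs from the outgroup's state, so for II the derived state is '0', and for the remaining characters it is '1'.
I (derived state '1') is shared by Alpha, Beta, and Eta — a synapomorphy uniting that clade.
II (derived state '0') is shared by all ingroup taxa — unites the whole ingroup.
III (derived state '1') is shared by Alpha, Beta, Delta, and Eta — a synapomorphy uniting that clade.
IV (derived state '1') is shared by Alpha and Beta — a synapomorphy uniting that clade.
V (derived state '1') is unique to Alpha (autapomorphy; uninformative for grouping).
Most parsimonious ingroup topology: ((((Alpha,Beta),Eta),Delta),Theta).
Beta and Alpha form a cherry on this tree, so they are sister taxa.

Alpha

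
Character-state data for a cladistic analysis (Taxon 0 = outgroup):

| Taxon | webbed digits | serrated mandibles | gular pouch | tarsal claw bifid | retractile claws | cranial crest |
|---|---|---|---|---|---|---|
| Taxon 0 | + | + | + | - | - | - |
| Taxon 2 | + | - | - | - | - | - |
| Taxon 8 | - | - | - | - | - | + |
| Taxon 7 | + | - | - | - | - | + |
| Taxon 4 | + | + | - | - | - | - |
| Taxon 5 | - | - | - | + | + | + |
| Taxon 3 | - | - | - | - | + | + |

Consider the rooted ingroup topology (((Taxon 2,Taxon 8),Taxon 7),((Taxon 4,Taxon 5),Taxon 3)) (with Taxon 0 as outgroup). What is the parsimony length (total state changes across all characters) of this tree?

Map each character onto (((Taxon 2,Taxon 8),Taxon 7),((Taxon 4,Taxon 5),Taxon 3)) (rooted by Taxon 0) and count the minimum state changes it requires (Fitch parsimony):
webbed digits: 3; serrated mandibles: 2; gular pouch: 1; tarsal claw bifid: 1; retractile claws: 2; cranial crest: 3.
Total tree length = 12.

12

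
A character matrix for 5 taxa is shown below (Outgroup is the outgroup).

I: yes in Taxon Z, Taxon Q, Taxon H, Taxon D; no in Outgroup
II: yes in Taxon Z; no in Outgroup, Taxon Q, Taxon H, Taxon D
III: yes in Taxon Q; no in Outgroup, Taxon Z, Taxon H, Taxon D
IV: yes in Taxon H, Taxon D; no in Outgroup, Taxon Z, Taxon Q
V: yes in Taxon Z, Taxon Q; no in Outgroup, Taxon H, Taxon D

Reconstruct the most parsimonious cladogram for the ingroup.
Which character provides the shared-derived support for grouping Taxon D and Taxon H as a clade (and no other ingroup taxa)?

IV

The outgroup has state 'no' for every character, so 'yes' is the derived state throughout.
All ingroup taxa share the derived state 'yes' for I; it defines the ingroup but does not resolve relationships within it.
II: derived state 'yes' in Taxon Z only — an autapomorphy, so it tells us nothing about relationships among taxa.
III: derived state 'yes' in Taxon Q only — an autapomorphy, so it tells us nothing about relationships among taxa.
Only Taxon D and Taxon H show the derived state 'yes' for IV, supporting them as a clade.
Only Taxon Q and Taxon Z show the derived state 'yes' for V, supporting them as a clade.
Most parsimonious ingroup topology: ((Taxon Z,Taxon Q),(Taxon H,Taxon D)).
The clade {Taxon D, Taxon H} is supported by IV: its derived state 'yes' occurs in exactly those taxa and in no other taxon (including the outgroup).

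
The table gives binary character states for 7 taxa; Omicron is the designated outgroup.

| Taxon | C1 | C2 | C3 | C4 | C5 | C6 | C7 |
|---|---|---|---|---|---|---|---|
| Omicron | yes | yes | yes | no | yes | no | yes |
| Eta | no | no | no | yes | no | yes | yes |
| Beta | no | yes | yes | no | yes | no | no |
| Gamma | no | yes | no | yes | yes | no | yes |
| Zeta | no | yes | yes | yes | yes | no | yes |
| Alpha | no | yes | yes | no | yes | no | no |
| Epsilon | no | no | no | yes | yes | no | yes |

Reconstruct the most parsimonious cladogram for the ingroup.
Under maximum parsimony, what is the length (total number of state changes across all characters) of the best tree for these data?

7

Character polarity is set by the outgroup: the derived state is whichever differs from the outgroup's state, so for C1, C2, C3, C5, C7 the derived state is 'no', and for the remaining characters it is 'yes'.
All ingroup taxa share the derived state 'no' for C1; it defines the ingroup but does not resolve relationships within it.
Only Epsilon and Eta show the derived state 'no' for C2, supporting them as a clade.
Only Epsilon, Eta, and Gamma show the derived state 'no' for C3, supporting them as a clade.
C4: derived state 'yes' in Epsilon, Eta, Gamma, and Zeta only — synapomorphy for {Epsilon, Eta, Gamma, Zeta}.
C5: derived state 'no' in Eta only — an autapomorphy, so it tells us nothing about relationships among taxa.
C6 (derived state 'yes') is unique to Eta (autapomorphy; uninformative for grouping).
C7: derived state 'no' in Alpha and Beta only — synapomorphy for {Alpha, Beta}.
Most parsimonious ingroup topology: ((((Eta,Epsilon),Gamma),Zeta),(Beta,Alpha)).
Changes per character on this tree: C1: 1; C2: 1; C3: 1; C4: 1; C5: 1; C6: 1; C7: 1.
Total = 7.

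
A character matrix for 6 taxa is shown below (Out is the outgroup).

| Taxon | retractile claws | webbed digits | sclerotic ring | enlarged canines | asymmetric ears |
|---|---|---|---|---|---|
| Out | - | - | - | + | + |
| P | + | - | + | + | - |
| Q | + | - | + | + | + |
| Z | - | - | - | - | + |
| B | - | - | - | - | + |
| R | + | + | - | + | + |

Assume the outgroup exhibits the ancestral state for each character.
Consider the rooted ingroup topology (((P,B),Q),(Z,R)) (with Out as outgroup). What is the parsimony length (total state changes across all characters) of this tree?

Map each character onto (((P,B),Q),(Z,R)) (rooted by Out) and count the minimum state changes it requires (Fitch parsimony):
retractile claws: 3; webbed digits: 1; sclerotic ring: 2; enlarged canines: 2; asymmetric ears: 1.
Total tree length = 9.

9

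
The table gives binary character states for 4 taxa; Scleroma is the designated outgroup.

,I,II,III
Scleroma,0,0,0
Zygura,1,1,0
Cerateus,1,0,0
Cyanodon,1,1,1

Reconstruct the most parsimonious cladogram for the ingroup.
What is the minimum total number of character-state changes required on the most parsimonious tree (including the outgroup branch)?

3

The outgroup has state '0' for every character, so '1' is the derived state throughout.
All ingroup taxa share the derived state '1' for I; it defines the ingroup but does not resolve relationships within it.
II (derived state '1') is shared by Cyanodon and Zygura — a synapomorphy uniting that clade.
III: derived state '1' in Cyanodon only — an autapomorphy, so it tells us nothing about relationships among taxa.
Most parsimonious ingroup topology: ((Zygura,Cyanodon),Cerateus).
Changes per character on this tree: I: 1; II: 1; III: 1.
Total = 3.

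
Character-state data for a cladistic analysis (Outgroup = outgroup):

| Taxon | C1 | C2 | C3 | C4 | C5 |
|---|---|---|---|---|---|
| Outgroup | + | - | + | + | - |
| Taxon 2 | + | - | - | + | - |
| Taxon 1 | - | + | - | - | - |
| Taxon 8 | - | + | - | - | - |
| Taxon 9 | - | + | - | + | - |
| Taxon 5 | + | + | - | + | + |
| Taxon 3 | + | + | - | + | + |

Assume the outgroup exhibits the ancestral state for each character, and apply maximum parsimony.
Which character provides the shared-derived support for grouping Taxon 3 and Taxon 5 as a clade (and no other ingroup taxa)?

Character polarity is set by the outgroup: the derived state is whichever differs from the outgroup's state, so for C1, C3, C4 the derived state is '-', and for the remaining characters it is '+'.
Only Taxon 1, Taxon 8, and Taxon 9 show the derived state '-' for C1, supporting them as a clade.
C2: derived state '+' in Taxon 1, Taxon 3, Taxon 5, Taxon 8, and Taxon 9 only — synapomorphy for {Taxon 1, Taxon 3, Taxon 5, Taxon 8, Taxon 9}.
C3 (derived state '-') is shared by all ingroup taxa — unites the whole ingroup.
C4: derived state '-' in Taxon 1 and Taxon 8 only — synapomorphy for {Taxon 1, Taxon 8}.
C5: derived state '+' in Taxon 3 and Taxon 5 only — synapomorphy for {Taxon 3, Taxon 5}.
Most parsimonious ingroup topology: (Taxon 2,(((Taxon 1,Taxon 8),Taxon 9),(Taxon 5,Taxon 3))).
The clade {Taxon 3, Taxon 5} is supported by C5: its derived state '+' occurs in exactly those taxa and in no other taxon (including the outgroup).

C5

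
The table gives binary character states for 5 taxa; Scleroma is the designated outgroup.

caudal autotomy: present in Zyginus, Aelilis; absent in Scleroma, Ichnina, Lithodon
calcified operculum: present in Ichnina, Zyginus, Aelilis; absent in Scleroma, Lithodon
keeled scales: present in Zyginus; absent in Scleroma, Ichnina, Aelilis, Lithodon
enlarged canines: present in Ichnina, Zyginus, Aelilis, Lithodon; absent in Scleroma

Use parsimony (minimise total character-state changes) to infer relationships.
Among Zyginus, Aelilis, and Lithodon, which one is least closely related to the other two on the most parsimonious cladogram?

The outgroup has state 'absent' for every character, so 'present' is the derived state throughout.
caudal autotomy: derived state 'present' in Aelilis and Zyginus only — synapomorphy for {Aelilis, Zyginus}.
calcified operculum (derived state 'present') is shared by Aelilis, Ichnina, and Zyginus — a synapomorphy uniting that clade.
keeled scales (derived state 'present') is unique to Zyginus (autapomorphy; uninformative for grouping).
All ingroup taxa share the derived state 'present' for enlarged canines; it defines the ingroup but does not resolve relationships within it.
Most parsimonious ingroup topology: ((Ichnina,(Zyginus,Aelilis)),Lithodon).
Aelilis and Zyginus share a more recent common ancestor with each other than either does with Lithodon, so Lithodon is the least closely related of the three.

Lithodon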